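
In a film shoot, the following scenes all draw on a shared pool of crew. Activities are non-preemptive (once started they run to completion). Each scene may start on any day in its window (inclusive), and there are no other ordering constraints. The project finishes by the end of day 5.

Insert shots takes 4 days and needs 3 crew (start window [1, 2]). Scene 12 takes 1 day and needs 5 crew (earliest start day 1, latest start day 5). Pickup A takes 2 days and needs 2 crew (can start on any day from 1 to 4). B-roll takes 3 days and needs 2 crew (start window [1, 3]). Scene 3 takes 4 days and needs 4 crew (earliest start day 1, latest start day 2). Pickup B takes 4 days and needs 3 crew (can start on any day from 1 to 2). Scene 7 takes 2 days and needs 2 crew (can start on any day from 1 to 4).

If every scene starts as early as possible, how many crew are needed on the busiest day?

21

Early-start schedule: Insert shots@1, Scene 12@1, Pickup A@1, B-roll@1, Scene 3@1, Pickup B@1, Scene 7@1.
Load per day: day 1: 21, day 2: 16, day 3: 12, day 4: 10, day 5: 0.
Peak is 21.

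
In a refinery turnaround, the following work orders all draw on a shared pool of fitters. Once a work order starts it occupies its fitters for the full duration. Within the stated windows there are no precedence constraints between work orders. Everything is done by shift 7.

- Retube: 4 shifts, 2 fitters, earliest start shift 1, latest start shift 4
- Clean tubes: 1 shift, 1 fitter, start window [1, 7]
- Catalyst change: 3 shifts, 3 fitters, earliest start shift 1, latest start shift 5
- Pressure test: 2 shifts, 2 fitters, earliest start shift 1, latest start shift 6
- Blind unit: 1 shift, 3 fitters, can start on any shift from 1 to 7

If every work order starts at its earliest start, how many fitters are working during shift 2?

7

At early start, shift 2 has: Retube, Catalyst change, Pressure test.
Demand: 2 + 3 + 2 = 7.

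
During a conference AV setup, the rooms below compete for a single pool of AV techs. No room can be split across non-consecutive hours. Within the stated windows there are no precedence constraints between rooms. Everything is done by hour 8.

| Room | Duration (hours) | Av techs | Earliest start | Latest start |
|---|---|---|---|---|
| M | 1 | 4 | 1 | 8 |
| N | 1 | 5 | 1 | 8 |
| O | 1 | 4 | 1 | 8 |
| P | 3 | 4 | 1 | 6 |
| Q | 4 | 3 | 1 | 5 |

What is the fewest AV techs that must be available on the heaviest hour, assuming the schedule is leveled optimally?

7

Early-start (M@1, N@1, O@1, P@1, Q@1) gives peak 20: h1:20  h2:7  h3:7  h4:3  h5:0  h6:0  h7:0  h8:0.
Shift N→2, O→3, P→4, Q→3.
Schedule M@1, N@2, O@3, P@4, Q@3: h1:4  h2:5  h3:7  h4:7  h5:7  h6:7  h7:0  h8:0 — peak 7.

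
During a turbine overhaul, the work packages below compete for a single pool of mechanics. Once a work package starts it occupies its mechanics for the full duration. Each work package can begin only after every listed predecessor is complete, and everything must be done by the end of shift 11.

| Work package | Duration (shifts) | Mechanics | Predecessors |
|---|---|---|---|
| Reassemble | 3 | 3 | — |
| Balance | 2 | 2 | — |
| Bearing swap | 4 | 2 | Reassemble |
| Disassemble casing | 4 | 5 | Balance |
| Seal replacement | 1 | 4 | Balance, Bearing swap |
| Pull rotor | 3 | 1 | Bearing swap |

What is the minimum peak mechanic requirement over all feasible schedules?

Early-start (Reassemble@1, Balance@1, Bearing swap@4, Disassemble casing@3, Seal replacement@8, Pull rotor@8) gives peak 8: s1:5  s2:5  s3:8  s4:7  s5:7  s6:7  s7:2  s8:5  s9:1  s10:1  s11:0.
Shift Disassemble casing→4.
Schedule Reassemble@1, Balance@1, Bearing swap@4, Disassemble casing@4, Seal replacement@8, Pull rotor@8: s1:5  s2:5  s3:3  s4:7  s5:7  s6:7  s7:7  s8:5  s9:1  s10:1  s11:0 — peak 7.

7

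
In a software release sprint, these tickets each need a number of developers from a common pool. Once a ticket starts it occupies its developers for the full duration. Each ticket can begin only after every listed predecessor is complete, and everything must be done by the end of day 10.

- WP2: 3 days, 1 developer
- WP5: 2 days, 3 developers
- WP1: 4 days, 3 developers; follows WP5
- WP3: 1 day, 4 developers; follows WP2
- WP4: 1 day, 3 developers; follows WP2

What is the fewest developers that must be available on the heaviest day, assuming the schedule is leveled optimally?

4

Early-start (WP2@1, WP5@1, WP1@3, WP3@4, WP4@4) gives peak 10: d1:4  d2:4  d3:4  d4:10  d5:3  d6:3  d7:0  d8:0  d9:0  d10:0.
Shift WP3→7, WP4→8.
Schedule WP2@1, WP5@1, WP1@3, WP3@7, WP4@8: d1:4  d2:4  d3:4  d4:3  d5:3  d6:3  d7:4  d8:3  d9:0  d10:0 — peak 4.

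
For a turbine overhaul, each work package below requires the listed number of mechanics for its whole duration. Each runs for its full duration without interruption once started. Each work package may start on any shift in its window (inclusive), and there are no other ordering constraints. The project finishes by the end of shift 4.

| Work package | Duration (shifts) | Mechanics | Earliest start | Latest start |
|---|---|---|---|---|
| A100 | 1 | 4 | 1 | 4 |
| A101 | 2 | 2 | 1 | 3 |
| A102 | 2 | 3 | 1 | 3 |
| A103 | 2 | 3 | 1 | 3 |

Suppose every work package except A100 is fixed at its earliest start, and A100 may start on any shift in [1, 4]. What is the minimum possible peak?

8

A100@1: s1:12  s2:8  s3:0  s4:0 → peak 12
A100@2: s1:8  s2:12  s3:0  s4:0 → peak 12
A100@3: s1:8  s2:8  s3:4  s4:0 → peak 8
A100@4: s1:8  s2:8  s3:0  s4:4 → peak 8
Best is A100@3, peak 8.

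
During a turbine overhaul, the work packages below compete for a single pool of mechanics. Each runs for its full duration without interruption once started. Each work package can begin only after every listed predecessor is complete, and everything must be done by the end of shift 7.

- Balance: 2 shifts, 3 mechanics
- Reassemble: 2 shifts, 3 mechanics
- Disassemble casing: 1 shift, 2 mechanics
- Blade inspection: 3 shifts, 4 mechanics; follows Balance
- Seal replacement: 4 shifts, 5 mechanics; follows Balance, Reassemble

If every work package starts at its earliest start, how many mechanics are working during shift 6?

5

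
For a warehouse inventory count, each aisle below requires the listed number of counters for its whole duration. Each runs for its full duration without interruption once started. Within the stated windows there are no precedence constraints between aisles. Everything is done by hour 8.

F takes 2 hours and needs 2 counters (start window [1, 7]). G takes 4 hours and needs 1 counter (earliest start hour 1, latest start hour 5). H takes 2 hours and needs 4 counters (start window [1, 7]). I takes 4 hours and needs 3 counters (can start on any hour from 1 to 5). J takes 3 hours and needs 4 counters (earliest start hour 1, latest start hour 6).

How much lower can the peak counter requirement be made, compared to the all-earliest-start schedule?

Early-start peak: h1:14  h2:14  h3:8  h4:4  h5:0  h6:0  h7:0  h8:0 ⇒ 14.
Leveled (F@1, G@1, H@1, I@3, J@5): h1:7  h2:7  h3:4  h4:4  h5:7  h6:7  h7:4  h8:0 ⇒ 7.
Reduction 14 − 7 = 7.

7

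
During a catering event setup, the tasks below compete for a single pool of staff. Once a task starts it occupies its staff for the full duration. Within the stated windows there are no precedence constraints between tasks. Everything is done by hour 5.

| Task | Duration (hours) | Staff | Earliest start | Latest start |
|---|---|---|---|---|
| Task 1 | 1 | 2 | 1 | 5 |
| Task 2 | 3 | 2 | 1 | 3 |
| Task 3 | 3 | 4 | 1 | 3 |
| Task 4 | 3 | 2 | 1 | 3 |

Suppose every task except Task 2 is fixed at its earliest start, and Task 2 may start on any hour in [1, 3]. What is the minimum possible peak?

Task 2@1: h1:10  h2:8  h3:8  h4:0  h5:0 → peak 10
Task 2@2: h1:8  h2:8  h3:8  h4:2  h5:0 → peak 8
Task 2@3: h1:8  h2:6  h3:8  h4:2  h5:2 → peak 8
Best is Task 2@2, peak 8.

8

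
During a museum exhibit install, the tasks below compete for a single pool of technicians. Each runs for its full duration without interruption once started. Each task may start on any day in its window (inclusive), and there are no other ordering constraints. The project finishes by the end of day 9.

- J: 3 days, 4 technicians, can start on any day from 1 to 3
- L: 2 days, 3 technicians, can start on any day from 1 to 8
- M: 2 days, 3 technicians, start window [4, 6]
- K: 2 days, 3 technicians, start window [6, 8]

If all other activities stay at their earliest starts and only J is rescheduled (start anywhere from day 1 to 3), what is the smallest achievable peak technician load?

7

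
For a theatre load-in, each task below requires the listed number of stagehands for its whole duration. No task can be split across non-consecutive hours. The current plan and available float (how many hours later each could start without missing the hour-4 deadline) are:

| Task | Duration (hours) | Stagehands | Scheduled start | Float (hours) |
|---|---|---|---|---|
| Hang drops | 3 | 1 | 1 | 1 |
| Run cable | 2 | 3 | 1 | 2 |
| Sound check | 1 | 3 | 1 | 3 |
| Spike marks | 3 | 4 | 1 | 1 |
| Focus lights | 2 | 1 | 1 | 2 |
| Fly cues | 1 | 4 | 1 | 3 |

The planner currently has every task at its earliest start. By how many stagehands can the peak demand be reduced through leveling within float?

8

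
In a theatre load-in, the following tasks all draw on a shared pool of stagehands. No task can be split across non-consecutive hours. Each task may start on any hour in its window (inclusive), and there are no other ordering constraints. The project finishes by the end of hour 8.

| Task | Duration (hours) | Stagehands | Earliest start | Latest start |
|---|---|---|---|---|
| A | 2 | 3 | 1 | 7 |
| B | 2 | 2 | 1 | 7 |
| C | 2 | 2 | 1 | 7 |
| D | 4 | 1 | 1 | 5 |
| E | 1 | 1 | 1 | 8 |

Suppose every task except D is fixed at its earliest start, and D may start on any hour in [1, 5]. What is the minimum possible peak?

D@1: h1:9  h2:8  h3:1  h4:1  h5:0  h6:0  h7:0  h8:0 → peak 9
D@2: h1:8  h2:8  h3:1  h4:1  h5:1  h6:0  h7:0  h8:0 → peak 8
D@3: h1:8  h2:7  h3:1  h4:1  h5:1  h6:1  h7:0  h8:0 → peak 8
D@4: h1:8  h2:7  h3:0  h4:1  h5:1  h6:1  h7:1  h8:0 → peak 8
D@5: h1:8  h2:7  h3:0  h4:0  h5:1  h6:1  h7:1  h8:1 → peak 8
Best is D@2, peak 8.

8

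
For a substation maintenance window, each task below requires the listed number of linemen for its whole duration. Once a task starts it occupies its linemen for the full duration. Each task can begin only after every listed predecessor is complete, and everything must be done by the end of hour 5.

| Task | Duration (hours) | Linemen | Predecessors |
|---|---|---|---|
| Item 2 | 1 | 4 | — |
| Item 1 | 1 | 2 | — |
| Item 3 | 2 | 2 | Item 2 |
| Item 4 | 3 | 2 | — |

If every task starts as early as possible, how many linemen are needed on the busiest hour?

8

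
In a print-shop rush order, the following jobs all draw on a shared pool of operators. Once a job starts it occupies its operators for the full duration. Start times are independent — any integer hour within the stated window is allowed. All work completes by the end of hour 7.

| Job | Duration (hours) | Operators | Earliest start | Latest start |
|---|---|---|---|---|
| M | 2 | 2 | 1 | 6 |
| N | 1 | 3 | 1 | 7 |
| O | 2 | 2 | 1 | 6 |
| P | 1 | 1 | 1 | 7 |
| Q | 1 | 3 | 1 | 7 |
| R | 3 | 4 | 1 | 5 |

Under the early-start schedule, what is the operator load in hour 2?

8

At early start, hour 2 has: M, O, R.
Demand: 2 + 2 + 4 = 8.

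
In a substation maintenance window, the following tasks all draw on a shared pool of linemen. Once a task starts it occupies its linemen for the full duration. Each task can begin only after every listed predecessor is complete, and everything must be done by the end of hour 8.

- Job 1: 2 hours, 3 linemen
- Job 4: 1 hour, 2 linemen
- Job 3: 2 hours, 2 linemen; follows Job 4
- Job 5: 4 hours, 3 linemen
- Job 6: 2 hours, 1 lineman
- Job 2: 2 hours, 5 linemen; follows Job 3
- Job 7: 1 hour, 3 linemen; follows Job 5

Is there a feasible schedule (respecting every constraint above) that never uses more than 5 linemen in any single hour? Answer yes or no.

no

The minimum achievable peak is 6; 5 < 6, so no feasible schedule stays within the cap.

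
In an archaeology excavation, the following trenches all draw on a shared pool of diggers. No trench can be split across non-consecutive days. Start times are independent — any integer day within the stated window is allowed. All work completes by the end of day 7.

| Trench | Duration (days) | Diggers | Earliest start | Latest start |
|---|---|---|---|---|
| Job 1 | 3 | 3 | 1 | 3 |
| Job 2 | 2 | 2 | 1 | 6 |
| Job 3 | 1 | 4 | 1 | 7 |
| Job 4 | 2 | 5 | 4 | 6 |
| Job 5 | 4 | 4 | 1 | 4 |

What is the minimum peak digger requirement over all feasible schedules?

Early-start (Job 1@1, Job 2@1, Job 3@1, Job 4@4, Job 5@1) gives peak 13: d1:13  d2:9  d3:7  d4:9  d5:5  d6:0  d7:0.
Shift Job 2→4, Job 4→6, Job 5→2.
Schedule Job 1@1, Job 2@4, Job 3@1, Job 4@6, Job 5@2: d1:7  d2:7  d3:7  d4:6  d5:6  d6:5  d7:5 — peak 7.
Total digger-days = 43 over 7 days ⇒ peak ≥ ⌈43/7⌉ = 7, so 7 is optimal.

7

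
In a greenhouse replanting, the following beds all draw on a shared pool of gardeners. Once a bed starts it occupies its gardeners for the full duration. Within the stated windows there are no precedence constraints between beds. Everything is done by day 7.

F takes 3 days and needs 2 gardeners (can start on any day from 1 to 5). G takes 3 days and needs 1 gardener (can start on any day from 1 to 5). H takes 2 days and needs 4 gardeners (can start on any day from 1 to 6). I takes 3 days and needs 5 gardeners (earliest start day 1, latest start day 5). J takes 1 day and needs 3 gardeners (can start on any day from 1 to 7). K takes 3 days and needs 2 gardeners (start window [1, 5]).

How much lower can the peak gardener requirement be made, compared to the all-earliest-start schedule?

10

Early-start peak: d1:17  d2:14  d3:10  d4:0  d5:0  d6:0  d7:0 ⇒ 17.
Leveled (F@1, G@1, H@1, I@4, J@3, K@4): d1:7  d2:7  d3:6  d4:7  d5:7  d6:7  d7:0 ⇒ 7.
Reduction 17 − 7 = 10.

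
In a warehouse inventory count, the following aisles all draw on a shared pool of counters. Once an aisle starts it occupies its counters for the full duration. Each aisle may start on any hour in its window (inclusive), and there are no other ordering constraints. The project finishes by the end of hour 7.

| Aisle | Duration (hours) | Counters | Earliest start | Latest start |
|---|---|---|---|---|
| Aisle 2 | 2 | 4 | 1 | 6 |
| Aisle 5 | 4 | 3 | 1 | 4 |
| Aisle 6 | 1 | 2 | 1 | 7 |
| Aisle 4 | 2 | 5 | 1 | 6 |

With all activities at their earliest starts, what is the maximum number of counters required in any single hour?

14

Early-start schedule: Aisle 2@1, Aisle 5@1, Aisle 6@1, Aisle 4@1.
Load per hour: hour 1: 14, hour 2: 12, hour 3: 3, hour 4: 3, hour 5: 0, hour 6: 0, hour 7: 0.
Peak is 14.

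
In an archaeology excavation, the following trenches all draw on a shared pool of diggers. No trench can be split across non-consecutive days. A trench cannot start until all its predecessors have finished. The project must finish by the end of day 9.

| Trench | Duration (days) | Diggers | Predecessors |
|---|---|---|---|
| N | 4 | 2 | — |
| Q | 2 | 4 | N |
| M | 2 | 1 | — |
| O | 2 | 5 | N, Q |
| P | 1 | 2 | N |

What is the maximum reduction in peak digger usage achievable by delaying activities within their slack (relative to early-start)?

Early-start peak: d1:3  d2:3  d3:2  d4:2  d5:6  d6:4  d7:5  d8:5  d9:0 ⇒ 6.
Leveled (N@1, Q@5, M@1, O@7, P@9): d1:3  d2:3  d3:2  d4:2  d5:4  d6:4  d7:5  d8:5  d9:2 ⇒ 5.
Reduction 6 − 5 = 1.

1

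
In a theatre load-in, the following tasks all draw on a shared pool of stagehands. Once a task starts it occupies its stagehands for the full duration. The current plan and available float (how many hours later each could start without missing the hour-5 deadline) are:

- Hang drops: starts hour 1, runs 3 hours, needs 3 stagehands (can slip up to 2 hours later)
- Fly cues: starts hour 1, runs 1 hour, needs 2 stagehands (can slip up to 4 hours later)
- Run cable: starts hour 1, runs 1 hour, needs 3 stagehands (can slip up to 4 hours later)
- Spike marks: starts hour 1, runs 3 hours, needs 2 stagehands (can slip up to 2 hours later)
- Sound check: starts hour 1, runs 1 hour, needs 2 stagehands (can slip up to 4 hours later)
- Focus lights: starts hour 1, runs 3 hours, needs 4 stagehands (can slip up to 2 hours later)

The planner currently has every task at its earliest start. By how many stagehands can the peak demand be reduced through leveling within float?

7

Early-start peak: h1:16  h2:9  h3:9  h4:0  h5:0 ⇒ 16.
Leveled (Hang drops@1, Fly cues@1, Run cable@1, Spike marks@2, Sound check@2, Focus lights@3): h1:8  h2:7  h3:9  h4:6  h5:4 ⇒ 9.
Reduction 16 − 9 = 7.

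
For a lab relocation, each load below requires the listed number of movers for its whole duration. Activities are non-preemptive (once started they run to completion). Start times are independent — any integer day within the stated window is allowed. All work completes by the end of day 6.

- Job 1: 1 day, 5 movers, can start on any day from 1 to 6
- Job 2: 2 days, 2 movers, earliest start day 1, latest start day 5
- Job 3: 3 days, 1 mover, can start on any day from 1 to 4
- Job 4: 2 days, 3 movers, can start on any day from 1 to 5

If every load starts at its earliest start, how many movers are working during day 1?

At early start, day 1 has: Job 1, Job 2, Job 3, Job 4.
Demand: 5 + 2 + 1 + 3 = 11.

11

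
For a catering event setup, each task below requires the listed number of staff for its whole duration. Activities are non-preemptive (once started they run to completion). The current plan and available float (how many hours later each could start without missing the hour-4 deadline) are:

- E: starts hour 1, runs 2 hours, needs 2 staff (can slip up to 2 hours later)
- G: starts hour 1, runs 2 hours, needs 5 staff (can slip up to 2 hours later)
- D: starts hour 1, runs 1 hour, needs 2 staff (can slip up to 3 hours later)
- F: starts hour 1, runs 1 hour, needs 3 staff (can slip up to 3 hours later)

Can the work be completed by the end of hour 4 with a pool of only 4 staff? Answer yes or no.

no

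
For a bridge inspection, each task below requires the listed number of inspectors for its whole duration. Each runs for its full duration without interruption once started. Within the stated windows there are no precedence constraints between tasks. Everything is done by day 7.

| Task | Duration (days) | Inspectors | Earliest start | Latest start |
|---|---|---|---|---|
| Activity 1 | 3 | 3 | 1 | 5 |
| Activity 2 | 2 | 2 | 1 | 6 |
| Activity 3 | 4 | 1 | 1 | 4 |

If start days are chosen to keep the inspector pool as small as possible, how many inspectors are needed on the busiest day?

Early-start (Activity 1@1, Activity 2@1, Activity 3@1) gives peak 6: d1:6  d2:6  d3:4  d4:1  d5:0  d6:0  d7:0.
Shift Activity 2→4, Activity 3→4.
Schedule Activity 1@1, Activity 2@4, Activity 3@4: d1:3  d2:3  d3:3  d4:3  d5:3  d6:1  d7:1 — peak 3.
Total inspector-days = 17 over 7 days ⇒ peak ≥ ⌈17/7⌉ = 3, so 3 is optimal.

3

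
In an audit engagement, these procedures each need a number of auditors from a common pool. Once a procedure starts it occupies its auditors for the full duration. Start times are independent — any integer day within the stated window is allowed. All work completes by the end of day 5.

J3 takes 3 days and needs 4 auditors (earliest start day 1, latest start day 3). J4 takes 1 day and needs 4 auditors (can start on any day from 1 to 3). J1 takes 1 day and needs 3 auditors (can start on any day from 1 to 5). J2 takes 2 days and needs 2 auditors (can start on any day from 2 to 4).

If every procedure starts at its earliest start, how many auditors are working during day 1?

11

At early start, day 1 has: J3, J4, J1.
Demand: 4 + 4 + 3 = 11.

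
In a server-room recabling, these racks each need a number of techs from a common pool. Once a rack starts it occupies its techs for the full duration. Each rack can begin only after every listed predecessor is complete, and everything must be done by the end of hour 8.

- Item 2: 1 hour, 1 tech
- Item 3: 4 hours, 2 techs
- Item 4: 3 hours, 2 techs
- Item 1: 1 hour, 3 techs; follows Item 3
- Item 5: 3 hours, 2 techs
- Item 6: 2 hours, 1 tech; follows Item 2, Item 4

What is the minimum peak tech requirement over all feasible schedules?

Early-start (Item 2@1, Item 3@1, Item 4@1, Item 1@5, Item 5@1, Item 6@4) gives peak 7: h1:7  h2:6  h3:6  h4:3  h5:4  h6:0  h7:0  h8:0.
Shift Item 4→2, Item 5→6, Item 6→5.
Schedule Item 2@1, Item 3@1, Item 4@2, Item 1@5, Item 5@6, Item 6@5: h1:3  h2:4  h3:4  h4:4  h5:4  h6:3  h7:2  h8:2 — peak 4.
Total tech-hours = 26 over 8 hours ⇒ peak ≥ ⌈26/8⌉ = 4, so 4 is optimal.

4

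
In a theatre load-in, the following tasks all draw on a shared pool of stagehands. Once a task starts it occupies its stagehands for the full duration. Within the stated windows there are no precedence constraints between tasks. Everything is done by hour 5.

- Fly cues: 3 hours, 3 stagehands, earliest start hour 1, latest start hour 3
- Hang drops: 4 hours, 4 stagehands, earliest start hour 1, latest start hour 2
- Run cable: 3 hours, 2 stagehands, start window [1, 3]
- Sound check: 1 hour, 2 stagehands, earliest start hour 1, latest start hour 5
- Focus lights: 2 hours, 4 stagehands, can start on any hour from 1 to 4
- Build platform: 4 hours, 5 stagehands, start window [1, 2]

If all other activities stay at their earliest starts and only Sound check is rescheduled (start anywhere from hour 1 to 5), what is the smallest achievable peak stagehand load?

18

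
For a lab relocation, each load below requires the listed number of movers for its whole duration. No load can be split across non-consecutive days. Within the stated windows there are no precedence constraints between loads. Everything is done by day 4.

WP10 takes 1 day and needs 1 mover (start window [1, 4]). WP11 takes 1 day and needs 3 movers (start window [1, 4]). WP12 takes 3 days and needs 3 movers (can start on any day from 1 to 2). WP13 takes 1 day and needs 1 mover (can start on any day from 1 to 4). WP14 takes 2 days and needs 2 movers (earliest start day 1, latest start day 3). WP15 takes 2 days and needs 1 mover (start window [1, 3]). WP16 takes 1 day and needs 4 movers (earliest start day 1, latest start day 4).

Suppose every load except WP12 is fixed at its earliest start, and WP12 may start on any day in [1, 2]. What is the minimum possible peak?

12

WP12@1: d1:15  d2:6  d3:3  d4:0 → peak 15
WP12@2: d1:12  d2:6  d3:3  d4:3 → peak 12
Best is WP12@2, peak 12.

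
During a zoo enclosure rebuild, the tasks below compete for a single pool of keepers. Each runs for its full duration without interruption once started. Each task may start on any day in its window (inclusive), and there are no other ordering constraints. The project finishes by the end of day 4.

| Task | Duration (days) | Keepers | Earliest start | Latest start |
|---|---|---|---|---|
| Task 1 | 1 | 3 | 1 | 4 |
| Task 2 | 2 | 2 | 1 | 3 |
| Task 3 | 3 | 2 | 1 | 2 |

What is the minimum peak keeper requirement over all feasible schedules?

4

Early-start (Task 1@1, Task 2@1, Task 3@1) gives peak 7: d1:7  d2:4  d3:2  d4:0.
Shift Task 2→2, Task 3→2.
Schedule Task 1@1, Task 2@2, Task 3@2: d1:3  d2:4  d3:4  d4:2 — peak 4.
Total keeper-days = 13 over 4 days ⇒ peak ≥ ⌈13/4⌉ = 4, so 4 is optimal.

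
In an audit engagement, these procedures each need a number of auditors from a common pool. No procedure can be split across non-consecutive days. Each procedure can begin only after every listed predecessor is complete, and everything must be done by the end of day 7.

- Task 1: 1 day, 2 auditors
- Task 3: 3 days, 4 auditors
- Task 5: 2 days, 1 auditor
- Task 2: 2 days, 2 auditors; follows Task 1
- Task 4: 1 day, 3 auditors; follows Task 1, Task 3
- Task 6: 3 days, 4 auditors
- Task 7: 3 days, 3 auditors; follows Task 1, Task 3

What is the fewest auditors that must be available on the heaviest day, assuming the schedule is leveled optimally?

Early-start (Task 1@1, Task 3@1, Task 5@1, Task 2@2, Task 4@4, Task 6@1, Task 7@4) gives peak 11: d1:11  d2:11  d3:10  d4:6  d5:3  d6:3  d7:0.
Shift Task 6→4, Task 7→5.
Schedule Task 1@1, Task 3@1, Task 5@1, Task 2@2, Task 4@4, Task 6@4, Task 7@5: d1:7  d2:7  d3:6  d4:7  d5:7  d6:7  d7:3 — peak 7.
Total auditor-days = 44 over 7 days ⇒ peak ≥ ⌈44/7⌉ = 7, so 7 is optimal.

7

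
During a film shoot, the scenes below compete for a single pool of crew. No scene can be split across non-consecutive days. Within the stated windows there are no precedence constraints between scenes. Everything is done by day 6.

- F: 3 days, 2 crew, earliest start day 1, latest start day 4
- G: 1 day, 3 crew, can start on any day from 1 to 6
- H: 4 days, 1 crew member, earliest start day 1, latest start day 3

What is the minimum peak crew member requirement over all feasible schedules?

Early-start (F@1, G@1, H@1) gives peak 6: d1:6  d2:3  d3:3  d4:1  d5:0  d6:0.
Shift G→5.
Schedule F@1, G@5, H@1: d1:3  d2:3  d3:3  d4:1  d5:3  d6:0 — peak 3.
Total crew member-days = 13 over 6 days ⇒ peak ≥ ⌈13/6⌉ = 3, so 3 is optimal.

3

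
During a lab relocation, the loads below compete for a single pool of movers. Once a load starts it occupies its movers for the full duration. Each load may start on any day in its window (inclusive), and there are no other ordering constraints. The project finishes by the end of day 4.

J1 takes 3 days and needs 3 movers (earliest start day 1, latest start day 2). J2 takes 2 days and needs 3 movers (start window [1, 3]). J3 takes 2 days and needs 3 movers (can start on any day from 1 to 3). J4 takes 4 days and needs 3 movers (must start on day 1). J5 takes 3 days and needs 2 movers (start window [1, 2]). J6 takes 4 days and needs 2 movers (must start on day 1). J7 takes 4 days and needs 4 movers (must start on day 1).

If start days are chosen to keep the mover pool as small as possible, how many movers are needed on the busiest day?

17

Early-start (J1@1, J2@1, J3@1, J4@1, J5@1, J6@1, J7@1) gives peak 20: d1:20  d2:20  d3:14  d4:9.
Shift J3→3.
Schedule J1@1, J2@1, J3@3, J4@1, J5@1, J6@1, J7@1: d1:17  d2:17  d3:17  d4:12 — peak 17.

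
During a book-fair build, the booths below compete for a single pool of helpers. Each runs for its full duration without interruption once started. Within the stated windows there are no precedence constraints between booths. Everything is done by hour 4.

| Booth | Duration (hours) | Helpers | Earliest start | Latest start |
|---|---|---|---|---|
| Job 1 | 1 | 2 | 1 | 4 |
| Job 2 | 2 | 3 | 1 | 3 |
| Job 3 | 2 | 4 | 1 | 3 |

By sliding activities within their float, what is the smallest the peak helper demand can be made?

Early-start (Job 1@1, Job 2@1, Job 3@1) gives peak 9: h1:9  h2:7  h3:0  h4:0.
Shift Job 3→3.
Schedule Job 1@1, Job 2@1, Job 3@3: h1:5  h2:3  h3:4  h4:4 — peak 5.

5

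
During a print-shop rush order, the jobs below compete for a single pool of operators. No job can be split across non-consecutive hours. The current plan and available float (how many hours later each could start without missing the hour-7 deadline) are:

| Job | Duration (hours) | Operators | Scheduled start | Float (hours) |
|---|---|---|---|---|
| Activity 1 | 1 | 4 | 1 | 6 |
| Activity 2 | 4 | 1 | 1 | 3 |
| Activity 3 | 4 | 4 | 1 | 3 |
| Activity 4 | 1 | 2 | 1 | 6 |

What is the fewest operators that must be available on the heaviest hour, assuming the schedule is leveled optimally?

5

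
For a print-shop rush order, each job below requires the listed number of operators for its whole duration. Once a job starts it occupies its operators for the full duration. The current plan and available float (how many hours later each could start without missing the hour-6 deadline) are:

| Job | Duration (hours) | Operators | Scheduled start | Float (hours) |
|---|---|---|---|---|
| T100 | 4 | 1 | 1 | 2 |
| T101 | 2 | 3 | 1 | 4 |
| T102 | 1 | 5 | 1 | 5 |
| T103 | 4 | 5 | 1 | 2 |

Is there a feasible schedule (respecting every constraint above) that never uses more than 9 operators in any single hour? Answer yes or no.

yes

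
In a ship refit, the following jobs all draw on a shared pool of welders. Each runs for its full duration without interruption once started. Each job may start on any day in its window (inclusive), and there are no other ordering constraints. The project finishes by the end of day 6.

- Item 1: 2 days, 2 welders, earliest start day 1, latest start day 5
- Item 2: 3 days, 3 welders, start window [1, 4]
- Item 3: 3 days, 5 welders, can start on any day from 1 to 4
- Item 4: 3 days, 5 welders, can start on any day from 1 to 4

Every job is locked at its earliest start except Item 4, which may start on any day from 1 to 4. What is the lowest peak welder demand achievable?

Item 4@1: d1:15  d2:15  d3:13  d4:0  d5:0  d6:0 → peak 15
Item 4@2: d1:10  d2:15  d3:13  d4:5  d5:0  d6:0 → peak 15
Item 4@3: d1:10  d2:10  d3:13  d4:5  d5:5  d6:0 → peak 13
Item 4@4: d1:10  d2:10  d3:8  d4:5  d5:5  d6:5 → peak 10
Best is Item 4@4, peak 10.

10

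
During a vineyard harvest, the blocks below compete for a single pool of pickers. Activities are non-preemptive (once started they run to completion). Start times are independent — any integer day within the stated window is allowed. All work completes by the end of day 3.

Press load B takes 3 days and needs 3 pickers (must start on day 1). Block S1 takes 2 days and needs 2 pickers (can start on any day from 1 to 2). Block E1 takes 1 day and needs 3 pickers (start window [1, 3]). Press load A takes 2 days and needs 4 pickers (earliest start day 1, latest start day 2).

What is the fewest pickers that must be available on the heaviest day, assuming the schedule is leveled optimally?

Early-start (Press load B@1, Block S1@1, Block E1@1, Press load A@1) gives peak 12: d1:12  d2:9  d3:3.
Shift Press load A→2.
Schedule Press load B@1, Block S1@1, Block E1@1, Press load A@2: d1:8  d2:9  d3:7 — peak 9.
No arrangement of the 12 feasible schedules does better.

9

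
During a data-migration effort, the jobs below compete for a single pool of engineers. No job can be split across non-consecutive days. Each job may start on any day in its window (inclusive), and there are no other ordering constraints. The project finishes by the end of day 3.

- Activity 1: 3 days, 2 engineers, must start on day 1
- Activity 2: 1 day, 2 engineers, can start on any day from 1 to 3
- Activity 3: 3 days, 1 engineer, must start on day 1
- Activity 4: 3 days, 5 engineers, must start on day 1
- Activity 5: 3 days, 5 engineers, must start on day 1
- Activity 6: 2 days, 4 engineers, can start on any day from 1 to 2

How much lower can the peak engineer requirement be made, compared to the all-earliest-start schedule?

2

Early-start peak: d1:19  d2:17  d3:13 ⇒ 19.
Leveled (Activity 1@1, Activity 2@1, Activity 3@1, Activity 4@1, Activity 5@1, Activity 6@2): d1:15  d2:17  d3:17 ⇒ 17.
Reduction 19 − 17 = 2.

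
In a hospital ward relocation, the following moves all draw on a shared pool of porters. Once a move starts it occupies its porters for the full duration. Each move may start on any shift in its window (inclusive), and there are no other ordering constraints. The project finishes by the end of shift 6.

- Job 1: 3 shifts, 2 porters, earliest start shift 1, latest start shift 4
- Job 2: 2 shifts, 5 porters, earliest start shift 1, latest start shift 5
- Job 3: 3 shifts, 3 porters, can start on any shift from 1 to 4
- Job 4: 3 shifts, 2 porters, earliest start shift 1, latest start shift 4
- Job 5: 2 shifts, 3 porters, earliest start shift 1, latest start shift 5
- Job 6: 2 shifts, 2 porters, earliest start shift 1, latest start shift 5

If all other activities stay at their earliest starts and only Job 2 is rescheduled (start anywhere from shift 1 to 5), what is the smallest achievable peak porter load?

12

Job 2@1: s1:17  s2:17  s3:7  s4:0  s5:0  s6:0 → peak 17
Job 2@2: s1:12  s2:17  s3:12  s4:0  s5:0  s6:0 → peak 17
Job 2@3: s1:12  s2:12  s3:12  s4:5  s5:0  s6:0 → peak 12
Job 2@4: s1:12  s2:12  s3:7  s4:5  s5:5  s6:0 → peak 12
Job 2@5: s1:12  s2:12  s3:7  s4:0  s5:5  s6:5 → peak 12
Best is Job 2@3, peak 12.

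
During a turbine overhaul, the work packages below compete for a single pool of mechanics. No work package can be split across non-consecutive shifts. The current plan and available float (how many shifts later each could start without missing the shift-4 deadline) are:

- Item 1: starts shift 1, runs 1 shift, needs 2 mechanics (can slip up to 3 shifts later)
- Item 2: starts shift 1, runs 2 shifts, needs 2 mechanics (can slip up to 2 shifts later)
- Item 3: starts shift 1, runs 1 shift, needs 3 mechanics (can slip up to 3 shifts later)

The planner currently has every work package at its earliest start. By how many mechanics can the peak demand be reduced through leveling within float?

4

Early-start peak: s1:7  s2:2  s3:0  s4:0 ⇒ 7.
Leveled (Item 1@1, Item 2@2, Item 3@4): s1:2  s2:2  s3:2  s4:3 ⇒ 3.
Reduction 7 − 3 = 4.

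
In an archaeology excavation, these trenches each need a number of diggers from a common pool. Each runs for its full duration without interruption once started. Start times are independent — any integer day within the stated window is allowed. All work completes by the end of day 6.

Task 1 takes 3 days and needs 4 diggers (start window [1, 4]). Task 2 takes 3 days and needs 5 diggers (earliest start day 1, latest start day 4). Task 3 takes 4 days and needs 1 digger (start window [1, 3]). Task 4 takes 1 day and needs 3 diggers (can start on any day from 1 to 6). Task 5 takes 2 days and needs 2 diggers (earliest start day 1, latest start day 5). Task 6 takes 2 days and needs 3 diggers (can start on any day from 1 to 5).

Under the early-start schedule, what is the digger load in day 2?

At early start, day 2 has: Task 1, Task 2, Task 3, Task 5, Task 6.
Demand: 4 + 5 + 1 + 2 + 3 = 15.

15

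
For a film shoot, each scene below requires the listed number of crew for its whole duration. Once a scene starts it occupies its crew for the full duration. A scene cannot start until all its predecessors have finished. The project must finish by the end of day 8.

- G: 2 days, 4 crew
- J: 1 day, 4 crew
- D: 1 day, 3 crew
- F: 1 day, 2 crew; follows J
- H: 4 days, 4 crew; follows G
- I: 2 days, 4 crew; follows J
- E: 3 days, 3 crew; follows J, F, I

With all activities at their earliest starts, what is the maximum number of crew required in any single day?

Early-start schedule: G@1, J@1, D@1, F@2, H@3, I@2, E@4.
Load per day: day 1: 11, day 2: 10, day 3: 8, day 4: 7, day 5: 7, day 6: 7, day 7: 0, day 8: 0.
Peak is 11.

11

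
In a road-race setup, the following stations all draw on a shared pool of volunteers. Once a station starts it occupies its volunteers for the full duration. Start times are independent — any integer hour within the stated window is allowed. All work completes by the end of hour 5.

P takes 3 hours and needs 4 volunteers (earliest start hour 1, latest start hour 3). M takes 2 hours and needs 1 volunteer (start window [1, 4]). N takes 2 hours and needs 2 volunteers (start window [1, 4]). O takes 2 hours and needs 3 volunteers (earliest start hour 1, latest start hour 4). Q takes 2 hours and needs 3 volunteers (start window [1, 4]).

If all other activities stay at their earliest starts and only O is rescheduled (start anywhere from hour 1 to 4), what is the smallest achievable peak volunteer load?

O@1: h1:13  h2:13  h3:4  h4:0  h5:0 → peak 13
O@2: h1:10  h2:13  h3:7  h4:0  h5:0 → peak 13
O@3: h1:10  h2:10  h3:7  h4:3  h5:0 → peak 10
O@4: h1:10  h2:10  h3:4  h4:3  h5:3 → peak 10
Best is O@3, peak 10.

10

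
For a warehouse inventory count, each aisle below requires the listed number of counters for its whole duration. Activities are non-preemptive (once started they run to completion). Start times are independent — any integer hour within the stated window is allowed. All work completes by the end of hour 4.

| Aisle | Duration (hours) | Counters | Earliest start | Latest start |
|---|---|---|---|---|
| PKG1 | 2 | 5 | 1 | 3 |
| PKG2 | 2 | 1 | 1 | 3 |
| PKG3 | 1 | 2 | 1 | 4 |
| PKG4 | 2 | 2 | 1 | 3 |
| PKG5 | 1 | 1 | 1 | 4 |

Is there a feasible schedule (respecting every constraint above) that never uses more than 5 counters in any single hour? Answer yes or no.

Schedule PKG1@1, PKG2@3, PKG3@3, PKG4@3, PKG5@4: h1:5  h2:5  h3:5  h4:4 — peak 5 ≤ 5.

yes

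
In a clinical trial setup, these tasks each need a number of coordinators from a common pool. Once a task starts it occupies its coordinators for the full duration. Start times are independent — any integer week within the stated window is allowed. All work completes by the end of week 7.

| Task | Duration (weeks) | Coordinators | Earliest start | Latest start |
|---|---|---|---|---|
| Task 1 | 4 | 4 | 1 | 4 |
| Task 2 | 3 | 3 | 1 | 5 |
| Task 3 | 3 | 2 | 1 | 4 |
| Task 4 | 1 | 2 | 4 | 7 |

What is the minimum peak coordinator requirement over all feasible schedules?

Early-start (Task 1@1, Task 2@1, Task 3@1, Task 4@4) gives peak 9: w1:9  w2:9  w3:9  w4:6  w5:0  w6:0  w7:0.
Shift Task 2→5.
Schedule Task 1@1, Task 2@5, Task 3@1, Task 4@4: w1:6  w2:6  w3:6  w4:6  w5:3  w6:3  w7:3 — peak 6.

6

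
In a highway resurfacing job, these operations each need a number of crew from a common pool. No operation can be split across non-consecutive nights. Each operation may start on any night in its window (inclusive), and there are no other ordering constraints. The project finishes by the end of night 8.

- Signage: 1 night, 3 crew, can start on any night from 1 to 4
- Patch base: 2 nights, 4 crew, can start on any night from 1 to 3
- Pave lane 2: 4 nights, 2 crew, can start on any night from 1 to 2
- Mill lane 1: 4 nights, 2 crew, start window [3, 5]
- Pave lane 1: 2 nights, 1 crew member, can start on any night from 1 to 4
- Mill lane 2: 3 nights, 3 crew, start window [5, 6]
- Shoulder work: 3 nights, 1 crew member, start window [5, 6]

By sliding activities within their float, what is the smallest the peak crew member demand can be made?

Early-start (Signage@1, Patch base@1, Pave lane 2@1, Mill lane 1@3, Pave lane 1@1, Mill lane 2@5, Shoulder work@5) gives peak 10: n1:10  n2:7  n3:4  n4:4  n5:6  n6:6  n7:4  n8:0.
Shift Patch base→2, Mill lane 1→4, Pave lane 1→4, Shoulder work→6.
Schedule Signage@1, Patch base@2, Pave lane 2@1, Mill lane 1@4, Pave lane 1@4, Mill lane 2@5, Shoulder work@6: n1:5  n2:6  n3:6  n4:5  n5:6  n6:6  n7:6  n8:1 — peak 6.
Total crew member-nights = 41 over 8 nights ⇒ peak ≥ ⌈41/8⌉ = 6, so 6 is optimal.

6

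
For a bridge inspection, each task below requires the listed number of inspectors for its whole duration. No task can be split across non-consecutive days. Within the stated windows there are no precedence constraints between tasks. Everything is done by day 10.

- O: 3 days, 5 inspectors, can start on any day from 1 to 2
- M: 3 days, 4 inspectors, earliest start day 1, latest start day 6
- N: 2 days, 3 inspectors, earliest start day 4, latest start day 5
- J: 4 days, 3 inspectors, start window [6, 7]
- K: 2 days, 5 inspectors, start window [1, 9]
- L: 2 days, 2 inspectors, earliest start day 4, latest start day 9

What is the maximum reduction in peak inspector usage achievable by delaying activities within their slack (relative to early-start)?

6

Early-start peak: d1:14  d2:14  d3:9  d4:5  d5:5  d6:3  d7:3  d8:3  d9:3  d10:0 ⇒ 14.
Leveled (O@1, M@4, N@4, J@6, K@7, L@9): d1:5  d2:5  d3:5  d4:7  d5:7  d6:7  d7:8  d8:8  d9:5  d10:2 ⇒ 8.
Reduction 14 − 8 = 6.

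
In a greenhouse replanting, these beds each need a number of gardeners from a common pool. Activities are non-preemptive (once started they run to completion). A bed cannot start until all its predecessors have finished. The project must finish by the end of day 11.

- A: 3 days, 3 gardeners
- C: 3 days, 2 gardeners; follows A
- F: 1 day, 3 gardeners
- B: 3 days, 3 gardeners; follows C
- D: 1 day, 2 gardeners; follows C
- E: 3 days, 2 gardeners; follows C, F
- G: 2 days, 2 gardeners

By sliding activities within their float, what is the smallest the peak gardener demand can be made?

Early-start (A@1, C@4, F@1, B@7, D@7, E@7, G@1) gives peak 8: d1:8  d2:5  d3:3  d4:2  d5:2  d6:2  d7:7  d8:5  d9:5  d10:0  d11:0.
Shift F→4, E→8.
Schedule A@1, C@4, F@4, B@7, D@7, E@8, G@1: d1:5  d2:5  d3:3  d4:5  d5:2  d6:2  d7:5  d8:5  d9:5  d10:2  d11:0 — peak 5.

5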